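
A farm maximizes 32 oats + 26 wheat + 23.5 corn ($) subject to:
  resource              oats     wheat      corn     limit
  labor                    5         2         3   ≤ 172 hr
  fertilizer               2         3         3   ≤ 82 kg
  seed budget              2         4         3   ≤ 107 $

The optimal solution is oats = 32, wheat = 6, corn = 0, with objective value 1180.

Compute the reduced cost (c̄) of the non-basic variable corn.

Binding: labor and fertilizer. Non-binding: seed budget (19 unused).
Slack constraints have shadow price 0 (complementary slackness).
Dual feasibility on the basic columns requires 5·y_labor + 2·y_fertilizer = 32, 2·y_labor + 3·y_fertilizer = 26.
→ y_labor = 4 and y_fertilizer = 6.
Reduced cost of corn: c₃ − yᵀa₃ = 23.5 − (4·3 + 6·3) = 23.5 − 30 = -6.5.

-6.5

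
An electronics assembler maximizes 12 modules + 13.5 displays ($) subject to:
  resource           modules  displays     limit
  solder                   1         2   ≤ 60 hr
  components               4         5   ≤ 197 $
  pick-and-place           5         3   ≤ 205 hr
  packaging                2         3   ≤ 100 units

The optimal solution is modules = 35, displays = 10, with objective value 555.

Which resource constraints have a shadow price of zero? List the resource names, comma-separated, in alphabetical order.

solder: 55/60 (slack 5)
components: 190/197 (slack 7)
pick-and-place: 205/205 (binding)
packaging: 100/100 (binding)
By complementary slackness, a constraint with positive slack has shadow price 0 → components, solder.

components, solder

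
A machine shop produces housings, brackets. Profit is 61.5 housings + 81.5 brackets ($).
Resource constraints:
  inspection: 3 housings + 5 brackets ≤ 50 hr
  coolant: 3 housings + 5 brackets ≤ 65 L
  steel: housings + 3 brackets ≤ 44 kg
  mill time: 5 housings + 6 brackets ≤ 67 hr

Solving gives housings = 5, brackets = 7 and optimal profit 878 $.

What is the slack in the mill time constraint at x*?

mill time used = 5·5 + 6·7 = 67; slack = 67 − 67 = 0.

0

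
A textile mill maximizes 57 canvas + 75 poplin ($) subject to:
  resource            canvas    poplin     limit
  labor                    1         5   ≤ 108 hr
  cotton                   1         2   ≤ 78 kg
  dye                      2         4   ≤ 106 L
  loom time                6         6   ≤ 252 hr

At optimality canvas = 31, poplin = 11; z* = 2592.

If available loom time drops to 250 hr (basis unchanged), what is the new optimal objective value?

Binding: dye and loom time. Non-binding: labor (22 unused), cotton (25 unused).
Since labor, cotton are not tight, their duals are 0.
From A_Bᵀ y = c: 2·y_dye + 6·y_loom time = 57; 4·y_dye + 6·y_loom time = 75.
Solving: y_dye = 9, y_loom time = 6.5.
Δz = y_loom time·Δb = 6.5 × (-2) = -13, so new z* = 2592 − 13 = 2579.

2579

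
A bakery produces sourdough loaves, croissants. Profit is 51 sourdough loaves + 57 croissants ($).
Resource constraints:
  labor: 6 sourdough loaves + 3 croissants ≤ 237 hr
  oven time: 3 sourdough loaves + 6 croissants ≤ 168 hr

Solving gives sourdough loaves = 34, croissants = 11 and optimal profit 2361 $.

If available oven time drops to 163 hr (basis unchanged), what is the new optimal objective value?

2326

Both labor and oven time are binding at x*.
From A_Bᵀ y = c: 6·y_labor + 3·y_oven time = 51; 3·y_labor + 6·y_oven time = 57.
→ y_labor = 5 and y_oven time = 7.
Δz = y_oven time·Δb = 7 × (-5) = -35, so new z* = 2361 − 35 = 2326.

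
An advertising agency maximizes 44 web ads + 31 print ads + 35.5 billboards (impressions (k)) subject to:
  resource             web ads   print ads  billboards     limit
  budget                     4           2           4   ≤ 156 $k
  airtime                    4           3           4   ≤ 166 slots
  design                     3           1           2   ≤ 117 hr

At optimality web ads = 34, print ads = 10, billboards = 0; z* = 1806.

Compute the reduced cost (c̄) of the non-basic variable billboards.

-8.5

Binding: budget and airtime. Non-binding: design (5 unused).
By complementary slackness, y = 0 for the non-binding constraint.
The binding rows give the dual system: 4·y_budget + 4·y_airtime = 44 and 2·y_budget + 3·y_airtime = 31.
Solving: y_budget = 2, y_airtime = 9.
Reduced cost of billboards: c₃ − yᵀa₃ = 35.5 − (2·4 + 9·4) = 35.5 − 44 = -8.5.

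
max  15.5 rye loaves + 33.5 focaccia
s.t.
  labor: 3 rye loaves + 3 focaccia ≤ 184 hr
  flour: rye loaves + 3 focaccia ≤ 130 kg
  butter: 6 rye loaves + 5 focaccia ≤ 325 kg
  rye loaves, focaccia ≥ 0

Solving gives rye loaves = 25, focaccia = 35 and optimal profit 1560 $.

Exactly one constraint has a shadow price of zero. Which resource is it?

labor

labor: 180/184 (slack 4)
flour: 130/130 (binding)
butter: 325/325 (binding)
By complementary slackness, a constraint with positive slack has shadow price 0 → labor.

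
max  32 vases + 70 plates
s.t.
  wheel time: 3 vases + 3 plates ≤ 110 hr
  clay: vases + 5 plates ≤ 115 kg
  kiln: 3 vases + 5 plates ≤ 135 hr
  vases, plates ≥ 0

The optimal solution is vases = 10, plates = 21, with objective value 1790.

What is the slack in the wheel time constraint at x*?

wheel time used = 3·10 + 3·21 = 93; slack = 110 − 93 = 17.

17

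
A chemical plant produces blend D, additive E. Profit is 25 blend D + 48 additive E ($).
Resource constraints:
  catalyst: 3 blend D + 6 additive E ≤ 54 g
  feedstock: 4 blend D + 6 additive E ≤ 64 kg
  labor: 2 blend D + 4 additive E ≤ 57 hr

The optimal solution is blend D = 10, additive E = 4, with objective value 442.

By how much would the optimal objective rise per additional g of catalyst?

7

At the optimum: catalyst uses 54 of 54 (binding); feedstock uses 64 of 64 (binding); labor uses 36 of 57 (slack = 21).
By complementary slackness, y = 0 for the non-binding constraint.
Dual feasibility on the basic columns requires 3·y_catalyst + 4·y_feedstock = 25, 6·y_catalyst + 6·y_feedstock = 48.
→ y_catalyst = 7 and y_feedstock = 1.
Shadow price of catalyst = 7.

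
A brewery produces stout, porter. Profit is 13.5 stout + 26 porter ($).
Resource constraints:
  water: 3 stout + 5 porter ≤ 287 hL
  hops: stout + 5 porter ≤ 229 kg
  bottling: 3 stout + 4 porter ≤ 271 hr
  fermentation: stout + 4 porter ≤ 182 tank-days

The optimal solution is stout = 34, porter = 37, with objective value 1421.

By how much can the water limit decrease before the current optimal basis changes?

Binding constraints: water, fermentation. The basis is B = [[3,5],[1,4]] with det 7.
Per unit decrease in water, x* moves by d = (-0.5714, 0.1429).
The basis stays optimal until stout reaches 0; allowable decrease = 59.5 hL.

59.5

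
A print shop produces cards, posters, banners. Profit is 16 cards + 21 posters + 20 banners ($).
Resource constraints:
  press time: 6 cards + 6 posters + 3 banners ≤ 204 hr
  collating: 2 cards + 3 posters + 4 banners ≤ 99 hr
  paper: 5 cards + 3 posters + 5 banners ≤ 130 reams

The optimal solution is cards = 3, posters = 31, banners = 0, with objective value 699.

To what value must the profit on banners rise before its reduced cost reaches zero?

At the optimum: press time uses 204 of 204 (binding); collating uses 99 of 99 (binding); paper uses 108 of 130 (slack = 22).
By complementary slackness, y = 0 for the non-binding constraint.
Dual feasibility on the basic columns requires 6·y_press time + 2·y_collating = 16, 6·y_press time + 3·y_collating = 21.
This yields shadow prices y_press time = 1, y_collating = 5.
banners enters the basis when its profit ≥ yᵀa₃ = 1·3 + 5·4 = 23.

23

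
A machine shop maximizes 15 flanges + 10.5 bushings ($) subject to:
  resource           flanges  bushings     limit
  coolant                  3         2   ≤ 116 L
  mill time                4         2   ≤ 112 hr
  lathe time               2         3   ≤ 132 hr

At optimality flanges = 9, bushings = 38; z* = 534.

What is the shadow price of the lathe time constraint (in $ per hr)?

Binding: mill time and lathe time. Non-binding: coolant (13 unused).
By complementary slackness, y = 0 for the non-binding constraint.
The binding rows give the dual system: 4·y_mill time + 2·y_lathe time = 15 and 2·y_mill time + 3·y_lathe time = 10.5.
Solving: y_mill time = 3, y_lathe time = 1.5.
Shadow price of lathe time = 1.5.

1.5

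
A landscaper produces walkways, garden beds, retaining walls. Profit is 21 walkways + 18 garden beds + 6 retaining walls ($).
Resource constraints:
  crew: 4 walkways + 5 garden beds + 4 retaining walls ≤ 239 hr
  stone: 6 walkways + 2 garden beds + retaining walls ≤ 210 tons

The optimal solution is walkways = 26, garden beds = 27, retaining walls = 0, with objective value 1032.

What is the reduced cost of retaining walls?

At the optimum: crew uses 239 of 239 (binding); stone uses 210 of 210 (binding).
Dual feasibility on the basic columns requires 4·y_crew + 6·y_stone = 21, 5·y_crew + 2·y_stone = 18.
This yields shadow prices y_crew = 3, y_stone = 1.5.
Reduced cost of retaining walls: c₃ − yᵀa₃ = 6 − (3·4 + 1.5·1) = 6 − 13.5 = -7.5.

-7.5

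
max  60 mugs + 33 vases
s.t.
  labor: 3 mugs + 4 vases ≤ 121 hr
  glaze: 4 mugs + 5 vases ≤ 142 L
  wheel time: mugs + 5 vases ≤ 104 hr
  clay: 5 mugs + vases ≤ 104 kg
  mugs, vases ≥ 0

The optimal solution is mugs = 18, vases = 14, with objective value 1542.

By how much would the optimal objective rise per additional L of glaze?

At the optimum: labor uses 110 of 121 (slack = 11); glaze uses 142 of 142 (binding); wheel time uses 88 of 104 (slack = 16); clay uses 104 of 104 (binding).
By complementary slackness, y = 0 for the non-binding constraints.
From A_Bᵀ y = c: 4·y_glaze + 5·y_clay = 60; 5·y_glaze + 1·y_clay = 33.
→ y_glaze = 5 and y_clay = 8.
Shadow price of glaze = 5.

5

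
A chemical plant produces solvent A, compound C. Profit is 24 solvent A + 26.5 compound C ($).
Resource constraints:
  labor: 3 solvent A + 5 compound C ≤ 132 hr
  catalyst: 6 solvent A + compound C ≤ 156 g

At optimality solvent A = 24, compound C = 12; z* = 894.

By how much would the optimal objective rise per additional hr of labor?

5

At the optimum: labor uses 132 of 132 (binding); catalyst uses 156 of 156 (binding).
The binding rows give the dual system: 3·y_labor + 6·y_catalyst = 24 and 5·y_labor + 1·y_catalyst = 26.5.
This yields shadow prices y_labor = 5, y_catalyst = 1.5.
Shadow price of labor = 5.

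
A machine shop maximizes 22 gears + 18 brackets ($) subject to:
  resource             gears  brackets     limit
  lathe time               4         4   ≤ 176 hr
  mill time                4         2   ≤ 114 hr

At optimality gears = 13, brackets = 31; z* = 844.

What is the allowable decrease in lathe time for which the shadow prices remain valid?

Binding constraints: lathe time, mill time. The basis is B = [[4,4],[4,2]] with det -8.
Per unit decrease in lathe time, x* moves by d = (0.25, -0.5).
The basis stays optimal until brackets reaches 0; allowable decrease = 62 hr.

62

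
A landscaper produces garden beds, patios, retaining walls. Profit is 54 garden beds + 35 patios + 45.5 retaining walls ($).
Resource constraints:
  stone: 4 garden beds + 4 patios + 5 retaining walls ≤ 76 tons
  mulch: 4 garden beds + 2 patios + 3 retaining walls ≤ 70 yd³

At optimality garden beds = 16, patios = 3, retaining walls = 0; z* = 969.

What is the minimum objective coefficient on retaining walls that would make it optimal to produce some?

48.5

Check each constraint at x*: stone 76/76 (tight); mulch 70/70 (tight).
Dual feasibility on the basic columns requires 4·y_stone + 4·y_mulch = 54, 4·y_stone + 2·y_mulch = 35.
Solving: y_stone = 4, y_mulch = 9.5.
retaining walls enters the basis when its profit ≥ yᵀa₃ = 4·5 + 9.5·3 = 48.5.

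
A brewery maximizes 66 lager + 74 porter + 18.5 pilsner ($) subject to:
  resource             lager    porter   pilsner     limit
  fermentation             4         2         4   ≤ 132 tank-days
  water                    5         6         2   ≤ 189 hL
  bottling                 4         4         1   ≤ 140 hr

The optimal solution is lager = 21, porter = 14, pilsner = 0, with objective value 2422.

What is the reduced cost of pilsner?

-4

Binding: water and bottling. Non-binding: fermentation (20 unused).
Slack constraints have shadow price 0 (complementary slackness).
From A_Bᵀ y = c: 5·y_water + 4·y_bottling = 66; 6·y_water + 4·y_bottling = 74.
This yields shadow prices y_water = 8, y_bottling = 6.5.
Reduced cost of pilsner: c₃ − yᵀa₃ = 18.5 − (8·2 + 6.5·1) = 18.5 − 22.5 = -4.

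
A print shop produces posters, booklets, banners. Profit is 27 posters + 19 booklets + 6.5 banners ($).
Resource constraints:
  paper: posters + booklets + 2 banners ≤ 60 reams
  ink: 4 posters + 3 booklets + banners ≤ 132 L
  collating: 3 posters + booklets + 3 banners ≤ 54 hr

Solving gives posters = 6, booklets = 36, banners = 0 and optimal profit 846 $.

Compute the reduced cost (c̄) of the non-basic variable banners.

Binding: ink and collating. Non-binding: paper (18 unused).
Slack constraints have shadow price 0 (complementary slackness).
Dual feasibility on the basic columns requires 4·y_ink + 3·y_collating = 27, 3·y_ink + 1·y_collating = 19.
This yields shadow prices y_ink = 6, y_collating = 1.
Reduced cost of banners: c₃ − yᵀa₃ = 6.5 − (6·1 + 1·3) = 6.5 − 9 = -2.5.

-2.5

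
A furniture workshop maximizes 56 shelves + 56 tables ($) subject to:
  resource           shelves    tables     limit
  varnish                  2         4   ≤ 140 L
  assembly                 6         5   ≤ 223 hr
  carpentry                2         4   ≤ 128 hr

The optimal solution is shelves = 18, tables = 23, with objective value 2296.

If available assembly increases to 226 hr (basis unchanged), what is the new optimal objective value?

2320

Check each constraint at x*: varnish 128/140 (slack 12); assembly 223/223 (tight); carpentry 128/128 (tight).
Slack constraints have shadow price 0 (complementary slackness).
The binding rows give the dual system: 6·y_assembly + 2·y_carpentry = 56 and 5·y_assembly + 4·y_carpentry = 56.
Solving: y_assembly = 8, y_carpentry = 4.
Δz = y_assembly·Δb = 8 × (3) = 24, so new z* = 2296 + 24 = 2320.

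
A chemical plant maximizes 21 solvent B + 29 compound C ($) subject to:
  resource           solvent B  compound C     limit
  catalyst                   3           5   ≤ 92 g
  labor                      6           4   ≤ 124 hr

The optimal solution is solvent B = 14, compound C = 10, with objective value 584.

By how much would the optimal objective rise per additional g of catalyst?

5

At the optimum: catalyst uses 92 of 92 (binding); labor uses 124 of 124 (binding).
Dual feasibility on the basic columns requires 3·y_catalyst + 6·y_labor = 21, 5·y_catalyst + 4·y_labor = 29.
→ y_catalyst = 5 and y_labor = 1.
Shadow price of catalyst = 5.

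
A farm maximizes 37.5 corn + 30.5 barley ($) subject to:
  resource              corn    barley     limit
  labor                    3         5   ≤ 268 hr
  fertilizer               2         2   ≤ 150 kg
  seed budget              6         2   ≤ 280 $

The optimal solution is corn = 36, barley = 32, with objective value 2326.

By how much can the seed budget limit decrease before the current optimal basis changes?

Binding constraints: labor, seed budget. The basis is B = [[3,5],[6,2]] with det -24.
Per unit decrease in seed budget, x* moves by d = (-0.2083, 0.125).
The basis stays optimal until corn reaches 0; allowable decrease = 172.8 $.

172.8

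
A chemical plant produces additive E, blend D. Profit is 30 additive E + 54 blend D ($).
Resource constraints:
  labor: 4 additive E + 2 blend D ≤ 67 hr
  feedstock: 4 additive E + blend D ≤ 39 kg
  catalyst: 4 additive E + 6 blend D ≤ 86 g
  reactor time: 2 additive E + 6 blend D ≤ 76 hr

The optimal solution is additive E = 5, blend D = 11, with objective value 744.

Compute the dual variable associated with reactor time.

Check each constraint at x*: labor 42/67 (slack 25); feedstock 31/39 (slack 8); catalyst 86/86 (tight); reactor time 76/76 (tight).
Since labor, feedstock are not tight, their duals are 0.
From A_Bᵀ y = c: 4·y_catalyst + 2·y_reactor time = 30; 6·y_catalyst + 6·y_reactor time = 54.
This yields shadow prices y_catalyst = 6, y_reactor time = 3.
Shadow price of reactor time = 3.

3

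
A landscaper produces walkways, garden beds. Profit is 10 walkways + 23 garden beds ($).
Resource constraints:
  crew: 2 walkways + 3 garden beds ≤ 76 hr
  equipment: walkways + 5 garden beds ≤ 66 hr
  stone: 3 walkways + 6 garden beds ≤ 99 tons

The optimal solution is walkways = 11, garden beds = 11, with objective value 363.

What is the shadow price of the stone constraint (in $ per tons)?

3

Binding: equipment and stone. Non-binding: crew (21 unused).
Slack constraints have shadow price 0 (complementary slackness).
Dual feasibility on the basic columns requires 1·y_equipment + 3·y_stone = 10, 5·y_equipment + 6·y_stone = 23.
This yields shadow prices y_equipment = 1, y_stone = 3.
Shadow price of stone = 3.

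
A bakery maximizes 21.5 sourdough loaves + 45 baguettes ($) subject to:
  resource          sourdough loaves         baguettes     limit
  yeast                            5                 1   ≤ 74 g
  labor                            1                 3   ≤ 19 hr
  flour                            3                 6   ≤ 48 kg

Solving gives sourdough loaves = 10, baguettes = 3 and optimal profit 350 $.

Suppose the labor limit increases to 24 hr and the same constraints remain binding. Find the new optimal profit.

360

Binding: labor and flour. Non-binding: yeast (21 unused).
Since yeast is not tight, its dual is 0.
The binding rows give the dual system: 1·y_labor + 3·y_flour = 21.5 and 3·y_labor + 6·y_flour = 45.
→ y_labor = 2 and y_flour = 6.5.
Δz = y_labor·Δb = 2 × (5) = 10, so new z* = 350 + 10 = 360.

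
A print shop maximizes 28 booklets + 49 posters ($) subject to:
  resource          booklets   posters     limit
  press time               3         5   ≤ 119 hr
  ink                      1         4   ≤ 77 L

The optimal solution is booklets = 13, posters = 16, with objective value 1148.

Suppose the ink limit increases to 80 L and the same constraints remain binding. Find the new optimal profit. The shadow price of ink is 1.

Δb = 3, so new z* = 1148 + (1)·(3) = 1148 + 3 = 1151.

1151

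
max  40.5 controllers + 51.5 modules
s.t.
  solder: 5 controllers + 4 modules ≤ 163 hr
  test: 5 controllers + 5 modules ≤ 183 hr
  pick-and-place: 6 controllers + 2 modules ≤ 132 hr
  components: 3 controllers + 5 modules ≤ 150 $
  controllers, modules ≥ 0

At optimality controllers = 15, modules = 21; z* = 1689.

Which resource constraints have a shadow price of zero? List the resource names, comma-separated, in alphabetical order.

solder, test

solder: 159/163 (slack 4)
test: 180/183 (slack 3)
pick-and-place: 132/132 (binding)
components: 150/150 (binding)
By complementary slackness, a constraint with positive slack has shadow price 0 → solder, test.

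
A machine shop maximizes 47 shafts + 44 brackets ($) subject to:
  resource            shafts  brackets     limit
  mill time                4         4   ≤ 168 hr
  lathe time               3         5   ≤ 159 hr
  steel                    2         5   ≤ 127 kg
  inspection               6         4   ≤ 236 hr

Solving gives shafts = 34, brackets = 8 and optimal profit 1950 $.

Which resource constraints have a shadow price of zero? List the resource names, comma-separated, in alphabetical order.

lathe time, steel

mill time: 168/168 (binding)
lathe time: 142/159 (slack 17)
steel: 108/127 (slack 19)
inspection: 236/236 (binding)
By complementary slackness, a constraint with positive slack has shadow price 0 → lathe time, steel.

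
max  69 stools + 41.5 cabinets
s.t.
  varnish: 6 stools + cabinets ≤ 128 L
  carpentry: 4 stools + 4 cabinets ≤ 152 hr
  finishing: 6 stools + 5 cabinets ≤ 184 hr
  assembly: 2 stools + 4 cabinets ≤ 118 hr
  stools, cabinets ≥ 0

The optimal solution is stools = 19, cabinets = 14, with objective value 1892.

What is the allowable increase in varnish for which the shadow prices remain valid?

56

Binding constraints: varnish, finishing. The basis is B = [[6,1],[6,5]] with det 24.
Per unit increase in varnish, x* moves by d = (0.2083, -0.25).
The basis stays optimal until cabinets reaches 0; allowable increase = 56 L.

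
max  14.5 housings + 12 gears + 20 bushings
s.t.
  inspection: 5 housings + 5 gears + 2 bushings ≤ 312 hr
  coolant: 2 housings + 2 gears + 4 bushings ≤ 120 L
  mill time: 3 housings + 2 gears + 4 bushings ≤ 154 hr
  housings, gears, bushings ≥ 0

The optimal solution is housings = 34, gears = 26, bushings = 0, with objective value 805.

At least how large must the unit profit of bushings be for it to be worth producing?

24

Check each constraint at x*: inspection 300/312 (slack 12); coolant 120/120 (tight); mill time 154/154 (tight).
Slack constraints have shadow price 0 (complementary slackness).
From A_Bᵀ y = c: 2·y_coolant + 3·y_mill time = 14.5; 2·y_coolant + 2·y_mill time = 12.
Solving: y_coolant = 3.5, y_mill time = 2.5.
bushings enters the basis when its profit ≥ yᵀa₃ = 3.5·4 + 2.5·4 = 24.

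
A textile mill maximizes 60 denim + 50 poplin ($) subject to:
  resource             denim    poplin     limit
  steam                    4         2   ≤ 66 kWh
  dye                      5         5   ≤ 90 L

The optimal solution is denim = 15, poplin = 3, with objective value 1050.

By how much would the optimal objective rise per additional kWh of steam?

At the optimum: steam uses 66 of 66 (binding); dye uses 90 of 90 (binding).
The binding rows give the dual system: 4·y_steam + 5·y_dye = 60 and 2·y_steam + 5·y_dye = 50.
Solving: y_steam = 5, y_dye = 8.
Shadow price of steam = 5.

5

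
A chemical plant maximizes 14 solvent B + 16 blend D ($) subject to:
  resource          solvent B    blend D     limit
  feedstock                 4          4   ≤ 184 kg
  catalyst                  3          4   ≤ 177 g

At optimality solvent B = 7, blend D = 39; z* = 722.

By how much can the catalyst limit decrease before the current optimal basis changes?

39

Binding constraints: feedstock, catalyst. The basis is B = [[4,4],[3,4]] with det 4.
Per unit decrease in catalyst, x* moves by d = (1, -1).
The basis stays optimal until blend D reaches 0; allowable decrease = 39 g.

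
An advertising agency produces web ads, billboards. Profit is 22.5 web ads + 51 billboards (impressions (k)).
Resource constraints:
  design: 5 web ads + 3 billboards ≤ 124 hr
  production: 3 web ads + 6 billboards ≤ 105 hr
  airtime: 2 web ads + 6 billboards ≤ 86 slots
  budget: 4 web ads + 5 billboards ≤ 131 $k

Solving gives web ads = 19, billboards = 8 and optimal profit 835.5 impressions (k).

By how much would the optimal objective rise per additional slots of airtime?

Binding: production and airtime. Non-binding: design (5 unused), budget (15 unused).
By complementary slackness, y = 0 for the non-binding constraints.
From A_Bᵀ y = c: 3·y_production + 2·y_airtime = 22.5; 6·y_production + 6·y_airtime = 51.
This yields shadow prices y_production = 5.5, y_airtime = 3.
Shadow price of airtime = 3.

3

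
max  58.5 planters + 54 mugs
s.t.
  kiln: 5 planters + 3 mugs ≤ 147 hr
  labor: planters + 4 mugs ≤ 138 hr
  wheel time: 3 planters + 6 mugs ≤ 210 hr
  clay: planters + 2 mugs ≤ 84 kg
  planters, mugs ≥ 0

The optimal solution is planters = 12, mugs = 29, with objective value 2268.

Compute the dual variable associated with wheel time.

Binding: kiln and wheel time. Non-binding: labor (10 unused), clay (14 unused).
Slack constraints have shadow price 0 (complementary slackness).
Dual feasibility on the basic columns requires 5·y_kiln + 3·y_wheel time = 58.5, 3·y_kiln + 6·y_wheel time = 54.
Solving: y_kiln = 9, y_wheel time = 4.5.
Shadow price of wheel time = 4.5.

4.5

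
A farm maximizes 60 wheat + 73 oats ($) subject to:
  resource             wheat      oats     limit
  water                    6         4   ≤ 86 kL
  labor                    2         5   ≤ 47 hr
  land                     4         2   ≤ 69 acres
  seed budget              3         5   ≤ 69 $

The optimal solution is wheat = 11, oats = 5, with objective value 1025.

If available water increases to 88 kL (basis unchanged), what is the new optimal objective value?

At the optimum: water uses 86 of 86 (binding); labor uses 47 of 47 (binding); land uses 54 of 69 (slack = 15); seed budget uses 58 of 69 (slack = 11).
By complementary slackness, y = 0 for the non-binding constraints.
From A_Bᵀ y = c: 6·y_water + 2·y_labor = 60; 4·y_water + 5·y_labor = 73.
Solving: y_water = 7, y_labor = 9.
Δz = y_water·Δb = 7 × (2) = 14, so new z* = 1025 + 14 = 1039.

1039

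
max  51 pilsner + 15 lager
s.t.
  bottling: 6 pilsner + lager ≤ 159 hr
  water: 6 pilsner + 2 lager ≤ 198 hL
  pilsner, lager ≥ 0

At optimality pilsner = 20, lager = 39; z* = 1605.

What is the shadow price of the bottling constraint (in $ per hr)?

2

Check each constraint at x*: bottling 159/159 (tight); water 198/198 (tight).
Dual feasibility on the basic columns requires 6·y_bottling + 6·y_water = 51, 1·y_bottling + 2·y_water = 15.
→ y_bottling = 2 and y_water = 6.5.
Shadow price of bottling = 2.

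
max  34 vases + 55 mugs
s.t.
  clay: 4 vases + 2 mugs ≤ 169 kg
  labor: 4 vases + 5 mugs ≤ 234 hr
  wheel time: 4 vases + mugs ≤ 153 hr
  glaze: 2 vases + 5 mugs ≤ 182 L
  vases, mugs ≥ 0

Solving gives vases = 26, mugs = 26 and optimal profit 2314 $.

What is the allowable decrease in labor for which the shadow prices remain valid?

52

Binding constraints: labor, glaze. The basis is B = [[4,5],[2,5]] with det 10.
Per unit decrease in labor, x* moves by d = (-0.5, 0.2).
The basis stays optimal until vases reaches 0; allowable decrease = 52 hr.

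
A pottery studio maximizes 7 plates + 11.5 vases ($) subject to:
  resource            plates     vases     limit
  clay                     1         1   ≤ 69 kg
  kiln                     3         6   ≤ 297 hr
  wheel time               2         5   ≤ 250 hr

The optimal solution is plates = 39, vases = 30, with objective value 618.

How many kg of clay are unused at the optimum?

0

clay used = 1·39 + 1·30 = 69; slack = 69 − 69 = 0.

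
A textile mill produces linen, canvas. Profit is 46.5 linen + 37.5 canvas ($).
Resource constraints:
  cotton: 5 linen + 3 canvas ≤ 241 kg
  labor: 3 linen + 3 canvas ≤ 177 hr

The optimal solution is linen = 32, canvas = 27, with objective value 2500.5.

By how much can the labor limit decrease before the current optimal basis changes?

32.4

Binding constraints: cotton, labor. The basis is B = [[5,3],[3,3]] with det 6.
Per unit decrease in labor, x* moves by d = (0.5, -0.8333).
The basis stays optimal until canvas reaches 0; allowable decrease = 32.4 hr.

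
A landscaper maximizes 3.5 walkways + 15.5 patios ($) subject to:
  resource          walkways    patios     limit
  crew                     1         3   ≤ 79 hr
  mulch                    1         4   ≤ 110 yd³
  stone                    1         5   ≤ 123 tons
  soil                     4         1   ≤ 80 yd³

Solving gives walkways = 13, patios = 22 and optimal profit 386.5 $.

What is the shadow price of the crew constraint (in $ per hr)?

1

Binding: crew and stone. Non-binding: mulch (9 unused), soil (6 unused).
Slack constraints have shadow price 0 (complementary slackness).
From A_Bᵀ y = c: 1·y_crew + 1·y_stone = 3.5; 3·y_crew + 5·y_stone = 15.5.
Solving: y_crew = 1, y_stone = 2.5.
Shadow price of crew = 1.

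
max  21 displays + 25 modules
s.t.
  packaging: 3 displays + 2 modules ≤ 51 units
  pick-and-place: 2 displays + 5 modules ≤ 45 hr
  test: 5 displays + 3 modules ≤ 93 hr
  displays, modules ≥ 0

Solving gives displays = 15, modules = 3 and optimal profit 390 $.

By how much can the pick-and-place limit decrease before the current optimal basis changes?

11

Binding constraints: packaging, pick-and-place. The basis is B = [[3,2],[2,5]] with det 11.
Per unit decrease in pick-and-place, x* moves by d = (0.1818, -0.2727).
The basis stays optimal until modules reaches 0; allowable decrease = 11 hr.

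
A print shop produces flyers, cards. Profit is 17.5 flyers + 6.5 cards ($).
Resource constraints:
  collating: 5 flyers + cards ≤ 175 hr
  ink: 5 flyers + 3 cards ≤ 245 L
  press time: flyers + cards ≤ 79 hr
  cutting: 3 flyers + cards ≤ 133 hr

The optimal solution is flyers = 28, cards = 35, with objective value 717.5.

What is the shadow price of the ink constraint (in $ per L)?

At the optimum: collating uses 175 of 175 (binding); ink uses 245 of 245 (binding); press time uses 63 of 79 (slack = 16); cutting uses 119 of 133 (slack = 14).
By complementary slackness, y = 0 for the non-binding constraints.
From A_Bᵀ y = c: 5·y_collating + 5·y_ink = 17.5; 1·y_collating + 3·y_ink = 6.5.
Solving: y_collating = 2, y_ink = 1.5.
Shadow price of ink = 1.5.

1.5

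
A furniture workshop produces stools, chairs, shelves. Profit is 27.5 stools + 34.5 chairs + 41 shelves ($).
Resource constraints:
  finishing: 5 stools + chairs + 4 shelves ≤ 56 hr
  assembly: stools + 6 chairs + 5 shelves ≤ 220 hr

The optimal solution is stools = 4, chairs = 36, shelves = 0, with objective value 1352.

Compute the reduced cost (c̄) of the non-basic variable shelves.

-2

At the optimum: finishing uses 56 of 56 (binding); assembly uses 220 of 220 (binding).
From A_Bᵀ y = c: 5·y_finishing + 1·y_assembly = 27.5; 1·y_finishing + 6·y_assembly = 34.5.
Solving: y_finishing = 4.5, y_assembly = 5.
Reduced cost of shelves: c₃ − yᵀa₃ = 41 − (4.5·4 + 5·5) = 41 − 43 = -2.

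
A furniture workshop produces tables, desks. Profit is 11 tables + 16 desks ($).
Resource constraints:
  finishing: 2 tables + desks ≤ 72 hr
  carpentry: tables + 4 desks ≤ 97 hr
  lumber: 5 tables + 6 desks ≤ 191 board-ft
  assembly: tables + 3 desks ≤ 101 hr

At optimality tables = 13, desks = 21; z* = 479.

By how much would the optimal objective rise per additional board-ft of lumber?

Binding: carpentry and lumber. Non-binding: finishing (25 unused), assembly (25 unused).
Since finishing, assembly are not tight, their duals are 0.
The binding rows give the dual system: 1·y_carpentry + 5·y_lumber = 11 and 4·y_carpentry + 6·y_lumber = 16.
→ y_carpentry = 1 and y_lumber = 2.
Shadow price of lumber = 2.

2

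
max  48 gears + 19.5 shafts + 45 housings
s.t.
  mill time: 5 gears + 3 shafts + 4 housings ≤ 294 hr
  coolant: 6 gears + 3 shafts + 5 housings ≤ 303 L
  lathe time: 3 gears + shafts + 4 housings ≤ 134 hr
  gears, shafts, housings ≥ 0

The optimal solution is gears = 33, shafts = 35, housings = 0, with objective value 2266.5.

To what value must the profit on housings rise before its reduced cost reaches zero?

Binding: coolant and lathe time. Non-binding: mill time (24 unused).
By complementary slackness, y = 0 for the non-binding constraint.
Dual feasibility on the basic columns requires 6·y_coolant + 3·y_lathe time = 48, 3·y_coolant + 1·y_lathe time = 19.5.
This yields shadow prices y_coolant = 3.5, y_lathe time = 9.
housings enters the basis when its profit ≥ yᵀa₃ = 3.5·5 + 9·4 = 53.5.

53.5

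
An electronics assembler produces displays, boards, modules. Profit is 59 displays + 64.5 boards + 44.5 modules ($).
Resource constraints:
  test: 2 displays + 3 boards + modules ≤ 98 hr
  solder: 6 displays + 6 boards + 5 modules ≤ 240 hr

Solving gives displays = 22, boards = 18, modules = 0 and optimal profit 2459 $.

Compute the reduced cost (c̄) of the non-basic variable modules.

-1

Check each constraint at x*: test 98/98 (tight); solder 240/240 (tight).
From A_Bᵀ y = c: 2·y_test + 6·y_solder = 59; 3·y_test + 6·y_solder = 64.5.
→ y_test = 5.5 and y_solder = 8.
Reduced cost of modules: c₃ − yᵀa₃ = 44.5 − (5.5·1 + 8·5) = 44.5 − 45.5 = -1.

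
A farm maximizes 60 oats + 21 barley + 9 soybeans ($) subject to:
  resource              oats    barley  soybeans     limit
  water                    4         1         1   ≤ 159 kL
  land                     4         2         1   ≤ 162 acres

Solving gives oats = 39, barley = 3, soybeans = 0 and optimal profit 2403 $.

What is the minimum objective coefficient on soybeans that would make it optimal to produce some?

15

Both water and land are binding at x*.
From A_Bᵀ y = c: 4·y_water + 4·y_land = 60; 1·y_water + 2·y_land = 21.
This yields shadow prices y_water = 9, y_land = 6.
soybeans enters the basis when its profit ≥ yᵀa₃ = 9·1 + 6·1 = 15.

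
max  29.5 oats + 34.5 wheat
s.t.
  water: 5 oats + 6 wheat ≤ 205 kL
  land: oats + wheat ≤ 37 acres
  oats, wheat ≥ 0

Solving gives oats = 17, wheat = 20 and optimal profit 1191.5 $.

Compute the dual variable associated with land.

Both water and land are binding at x*.
The binding rows give the dual system: 5·y_water + 1·y_land = 29.5 and 6·y_water + 1·y_land = 34.5.
Solving: y_water = 5, y_land = 4.5.
Shadow price of land = 4.5.

4.5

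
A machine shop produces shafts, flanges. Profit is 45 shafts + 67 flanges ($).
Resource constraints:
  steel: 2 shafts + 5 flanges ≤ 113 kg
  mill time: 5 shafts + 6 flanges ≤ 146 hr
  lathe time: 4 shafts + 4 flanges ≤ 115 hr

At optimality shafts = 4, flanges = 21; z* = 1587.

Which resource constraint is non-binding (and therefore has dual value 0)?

lathe time

steel: 113/113 (binding)
mill time: 146/146 (binding)
lathe time: 100/115 (slack 15)
By complementary slackness, a constraint with positive slack has shadow price 0 → lathe time.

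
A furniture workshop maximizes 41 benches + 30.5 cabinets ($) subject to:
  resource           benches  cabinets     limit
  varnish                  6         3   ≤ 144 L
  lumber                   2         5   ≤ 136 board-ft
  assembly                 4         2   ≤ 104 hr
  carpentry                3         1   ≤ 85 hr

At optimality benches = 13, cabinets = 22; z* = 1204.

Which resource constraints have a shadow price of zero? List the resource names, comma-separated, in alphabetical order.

varnish: 144/144 (binding)
lumber: 136/136 (binding)
assembly: 96/104 (slack 8)
carpentry: 61/85 (slack 24)
By complementary slackness, a constraint with positive slack has shadow price 0 → assembly, carpentry.

assembly, carpentry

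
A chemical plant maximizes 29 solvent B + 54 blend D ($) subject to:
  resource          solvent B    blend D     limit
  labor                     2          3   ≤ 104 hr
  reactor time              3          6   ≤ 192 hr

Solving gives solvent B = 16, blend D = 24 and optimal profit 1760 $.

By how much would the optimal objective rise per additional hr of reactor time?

Both labor and reactor time are binding at x*.
The binding rows give the dual system: 2·y_labor + 3·y_reactor time = 29 and 3·y_labor + 6·y_reactor time = 54.
Solving: y_labor = 4, y_reactor time = 7.
Shadow price of reactor time = 7.

7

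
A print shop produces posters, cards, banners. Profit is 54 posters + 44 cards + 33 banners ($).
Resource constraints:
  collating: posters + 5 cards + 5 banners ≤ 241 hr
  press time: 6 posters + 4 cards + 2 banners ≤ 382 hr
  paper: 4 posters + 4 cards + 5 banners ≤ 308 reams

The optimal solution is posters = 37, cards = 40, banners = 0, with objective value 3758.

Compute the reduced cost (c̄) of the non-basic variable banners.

Binding: press time and paper. Non-binding: collating (4 unused).
Slack constraints have shadow price 0 (complementary slackness).
Dual feasibility on the basic columns requires 6·y_press time + 4·y_paper = 54, 4·y_press time + 4·y_paper = 44.
This yields shadow prices y_press time = 5, y_paper = 6.
Reduced cost of banners: c₃ − yᵀa₃ = 33 − (5·2 + 6·5) = 33 − 40 = -7.

-7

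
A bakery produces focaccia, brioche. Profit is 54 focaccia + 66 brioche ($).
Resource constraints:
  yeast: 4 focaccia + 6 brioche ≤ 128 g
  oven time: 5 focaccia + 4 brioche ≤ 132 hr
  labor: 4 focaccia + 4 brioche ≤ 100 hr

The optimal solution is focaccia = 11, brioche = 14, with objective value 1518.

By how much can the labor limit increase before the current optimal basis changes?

Binding constraints: yeast, labor. The basis is B = [[4,6],[4,4]] with det -8.
Per unit increase in labor, x* moves by d = (0.75, -0.5).
The basis stays optimal until oven time becomes binding; allowable increase = 12 hr.

12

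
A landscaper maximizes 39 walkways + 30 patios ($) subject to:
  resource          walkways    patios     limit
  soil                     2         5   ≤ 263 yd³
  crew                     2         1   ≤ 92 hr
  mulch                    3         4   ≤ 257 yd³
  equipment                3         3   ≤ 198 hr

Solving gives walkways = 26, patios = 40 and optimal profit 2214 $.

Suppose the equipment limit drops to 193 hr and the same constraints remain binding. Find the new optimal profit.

2179

At the optimum: soil uses 252 of 263 (slack = 11); crew uses 92 of 92 (binding); mulch uses 238 of 257 (slack = 19); equipment uses 198 of 198 (binding).
Slack constraints have shadow price 0 (complementary slackness).
Dual feasibility on the basic columns requires 2·y_crew + 3·y_equipment = 39, 1·y_crew + 3·y_equipment = 30.
Solving: y_crew = 9, y_equipment = 7.
Δz = y_equipment·Δb = 7 × (-5) = -35, so new z* = 2214 − 35 = 2179.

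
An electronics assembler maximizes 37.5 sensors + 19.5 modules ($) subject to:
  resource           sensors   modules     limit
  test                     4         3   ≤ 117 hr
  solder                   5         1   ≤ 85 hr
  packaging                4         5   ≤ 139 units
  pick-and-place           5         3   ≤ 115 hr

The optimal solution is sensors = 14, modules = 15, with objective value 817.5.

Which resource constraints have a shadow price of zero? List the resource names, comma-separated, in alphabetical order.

test: 101/117 (slack 16)
solder: 85/85 (binding)
packaging: 131/139 (slack 8)
pick-and-place: 115/115 (binding)
By complementary slackness, a constraint with positive slack has shadow price 0 → packaging, test.

packaging, test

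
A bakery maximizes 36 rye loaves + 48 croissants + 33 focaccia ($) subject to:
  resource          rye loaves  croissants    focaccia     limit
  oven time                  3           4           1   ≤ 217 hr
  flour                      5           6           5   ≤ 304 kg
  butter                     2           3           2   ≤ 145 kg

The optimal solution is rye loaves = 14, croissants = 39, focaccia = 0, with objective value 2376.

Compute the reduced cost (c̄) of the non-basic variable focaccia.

At the optimum: oven time uses 198 of 217 (slack = 19); flour uses 304 of 304 (binding); butter uses 145 of 145 (binding).
Since oven time is not tight, its dual is 0.
The binding rows give the dual system: 5·y_flour + 2·y_butter = 36 and 6·y_flour + 3·y_butter = 48.
Solving: y_flour = 4, y_butter = 8.
Reduced cost of focaccia: c₃ − yᵀa₃ = 33 − (4·5 + 8·2) = 33 − 36 = -3.

-3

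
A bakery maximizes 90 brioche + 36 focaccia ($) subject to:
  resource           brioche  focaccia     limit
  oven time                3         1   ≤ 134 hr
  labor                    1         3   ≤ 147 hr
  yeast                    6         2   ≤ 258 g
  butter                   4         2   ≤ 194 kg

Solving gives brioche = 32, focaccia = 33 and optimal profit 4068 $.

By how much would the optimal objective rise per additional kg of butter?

9

Binding: yeast and butter. Non-binding: oven time (5 unused), labor (16 unused).
Slack constraints have shadow price 0 (complementary slackness).
From A_Bᵀ y = c: 6·y_yeast + 4·y_butter = 90; 2·y_yeast + 2·y_butter = 36.
This yields shadow prices y_yeast = 9, y_butter = 9.
Shadow price of butter = 9.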